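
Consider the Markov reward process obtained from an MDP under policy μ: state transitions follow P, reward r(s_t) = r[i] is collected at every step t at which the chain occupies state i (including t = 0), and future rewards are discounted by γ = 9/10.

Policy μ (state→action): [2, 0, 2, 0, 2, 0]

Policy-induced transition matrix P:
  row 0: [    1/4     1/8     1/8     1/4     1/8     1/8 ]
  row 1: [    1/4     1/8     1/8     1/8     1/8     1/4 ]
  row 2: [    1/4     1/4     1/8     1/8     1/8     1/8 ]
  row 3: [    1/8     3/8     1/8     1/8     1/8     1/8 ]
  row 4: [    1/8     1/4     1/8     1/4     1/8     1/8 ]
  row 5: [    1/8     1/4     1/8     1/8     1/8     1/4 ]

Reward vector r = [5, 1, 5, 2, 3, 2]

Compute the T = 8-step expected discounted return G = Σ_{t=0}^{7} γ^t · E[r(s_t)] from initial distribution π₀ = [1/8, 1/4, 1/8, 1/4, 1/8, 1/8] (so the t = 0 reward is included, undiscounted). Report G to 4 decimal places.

G = 16.0180

t=0: π = [0.1250, 0.2500, 0.1250, 0.2500, 0.1250, 0.1250], E[r] = 2.6250, γ^t·E[r] = 2.625000, running G = 2.625000
t=1: π = [0.1875, 0.2344, 0.1250, 0.1563, 0.1250, 0.1719], E[r] = 2.8281, γ^t·E[r] = 2.545313, running G = 5.170313
t=2: π = [0.1934, 0.2168, 0.1250, 0.1641, 0.1250, 0.1758], E[r] = 2.8633, γ^t·E[r] = 2.319258, running G = 7.489570
t=3: π = [0.1919, 0.2192, 0.1250, 0.1648, 0.1250, 0.1741], E[r] = 2.8564, γ^t·E[r] = 2.082349, running G = 9.571919
t=4: π = [0.1920, 0.2192, 0.1250, 0.1646, 0.1250, 0.1742], E[r] = 2.8568, γ^t·E[r] = 1.874374, running G = 11.446293
t=5: π = [0.1920, 0.2192, 0.1250, 0.1646, 0.1250, 0.1742], E[r] = 2.8569, γ^t·E[r] = 1.686977, running G = 13.133270
t=6: π = [0.1920, 0.2192, 0.1250, 0.1646, 0.1250, 0.1742], E[r] = 2.8569, γ^t·E[r] = 1.518272, running G = 14.651543
t=7: π = [0.1920, 0.2192, 0.1250, 0.1646, 0.1250, 0.1742], E[r] = 2.8569, γ^t·E[r] = 1.366446, running G = 16.017988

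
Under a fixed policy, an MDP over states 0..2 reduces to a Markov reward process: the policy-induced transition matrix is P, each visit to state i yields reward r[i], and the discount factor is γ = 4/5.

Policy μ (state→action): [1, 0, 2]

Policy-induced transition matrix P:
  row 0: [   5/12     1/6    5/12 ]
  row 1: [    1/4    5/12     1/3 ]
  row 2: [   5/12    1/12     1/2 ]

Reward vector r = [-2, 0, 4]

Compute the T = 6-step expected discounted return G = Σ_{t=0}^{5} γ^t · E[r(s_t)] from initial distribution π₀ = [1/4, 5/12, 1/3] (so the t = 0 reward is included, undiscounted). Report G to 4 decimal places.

G = 3.4316

t=0: π = [0.2500, 0.4167, 0.3333], E[r] = 0.8333, γ^t·E[r] = 0.833333, running G = 0.833333
t=1: π = [0.3472, 0.2431, 0.4097], E[r] = 0.9444, γ^t·E[r] = 0.755556, running G = 1.588889
t=2: π = [0.3762, 0.1933, 0.4306], E[r] = 0.9699, γ^t·E[r] = 0.620741, running G = 2.209630
t=3: π = [0.3845, 0.1791, 0.4364], E[r] = 0.9769, γ^t·E[r] = 0.500148, running G = 2.709778
t=4: π = [0.3868, 0.1751, 0.4381], E[r] = 0.9788, γ^t·E[r] = 0.400922, running G = 3.110700
t=5: π = [0.3875, 0.1739, 0.4386], E[r] = 0.9794, γ^t·E[r] = 0.320920, running G = 3.431620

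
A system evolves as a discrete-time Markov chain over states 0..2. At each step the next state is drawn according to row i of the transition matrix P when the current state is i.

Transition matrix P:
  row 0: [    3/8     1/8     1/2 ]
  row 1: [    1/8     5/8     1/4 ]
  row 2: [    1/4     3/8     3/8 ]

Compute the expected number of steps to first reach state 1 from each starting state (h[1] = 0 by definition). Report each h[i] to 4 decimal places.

First-step conditioning: h[1] = 0; for i ≠ 1, h[i] = 1 + Σ_k P[i][k]·h[k].
  h[0] = 1 + 3/8·h[0] + 1/2·h[2]
  h[2] = 1 + 1/4·h[0] + 3/8·h[2]
Solving the 2×2 linear system over states ≠ 1 gives exactly h = [72/17, 0, 56/17] (h[1] = 0 is the target).

h = [4.2353, 0.0000, 3.2941]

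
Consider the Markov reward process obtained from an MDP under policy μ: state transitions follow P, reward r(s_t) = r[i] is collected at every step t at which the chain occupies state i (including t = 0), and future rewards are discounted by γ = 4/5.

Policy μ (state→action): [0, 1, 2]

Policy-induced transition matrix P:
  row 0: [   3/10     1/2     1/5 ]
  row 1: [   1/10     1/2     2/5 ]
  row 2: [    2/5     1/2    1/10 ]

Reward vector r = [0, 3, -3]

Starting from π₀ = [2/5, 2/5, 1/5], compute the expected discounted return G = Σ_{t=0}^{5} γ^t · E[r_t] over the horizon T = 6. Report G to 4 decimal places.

G = 2.4619

t=0: π = [0.4000, 0.4000, 0.2000], E[r] = 0.6000, γ^t·E[r] = 0.600000, running G = 0.600000
t=1: π = [0.2400, 0.5000, 0.2600], E[r] = 0.7200, γ^t·E[r] = 0.576000, running G = 1.176000
t=2: π = [0.2260, 0.5000, 0.2740], E[r] = 0.6780, γ^t·E[r] = 0.433920, running G = 1.609920
t=3: π = [0.2274, 0.5000, 0.2726], E[r] = 0.6822, γ^t·E[r] = 0.349286, running G = 1.959206
t=4: π = [0.2273, 0.5000, 0.2727], E[r] = 0.6818, γ^t·E[r] = 0.279257, running G = 2.238463
t=5: π = [0.2273, 0.5000, 0.2727], E[r] = 0.6818, γ^t·E[r] = 0.223419, running G = 2.461883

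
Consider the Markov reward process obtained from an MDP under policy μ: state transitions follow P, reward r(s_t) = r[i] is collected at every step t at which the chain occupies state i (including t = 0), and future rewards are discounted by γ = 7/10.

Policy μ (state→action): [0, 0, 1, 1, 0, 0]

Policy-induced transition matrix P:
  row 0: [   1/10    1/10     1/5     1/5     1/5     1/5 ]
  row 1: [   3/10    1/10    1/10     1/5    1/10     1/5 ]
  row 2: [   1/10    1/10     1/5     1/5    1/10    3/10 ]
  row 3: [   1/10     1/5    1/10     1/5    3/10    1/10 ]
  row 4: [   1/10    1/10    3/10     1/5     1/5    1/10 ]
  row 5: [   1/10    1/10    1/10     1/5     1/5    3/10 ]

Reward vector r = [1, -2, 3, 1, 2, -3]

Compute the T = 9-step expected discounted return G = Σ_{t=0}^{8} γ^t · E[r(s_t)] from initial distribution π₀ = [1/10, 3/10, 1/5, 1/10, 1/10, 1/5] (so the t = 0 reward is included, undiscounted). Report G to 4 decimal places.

G = 0.5301

t=0: π = [0.1000, 0.3000, 0.2000, 0.1000, 0.1000, 0.2000], E[r] = -0.2000, γ^t·E[r] = -0.200000, running G = -0.200000
t=1: π = [0.1600, 0.1100, 0.1500, 0.2000, 0.1600, 0.2200], E[r] = 0.2500, γ^t·E[r] = 0.175000, running G = -0.025000
t=2: π = [0.1220, 0.1200, 0.1630, 0.2000, 0.1940, 0.2010], E[r] = 0.3560, γ^t·E[r] = 0.174440, running G = 0.149440
t=3: π = [0.1240, 0.1200, 0.1673, 0.2000, 0.1917, 0.1970], E[r] = 0.3783, γ^t·E[r] = 0.129757, running G = 0.279197
t=4: π = [0.1240, 0.1200, 0.1675, 0.2000, 0.1913, 0.1973], E[r] = 0.3772, γ^t·E[r] = 0.090559, running G = 0.369755
t=5: π = [0.1240, 0.1200, 0.1674, 0.2000, 0.1913, 0.1973], E[r] = 0.3767, γ^t·E[r] = 0.063307, running G = 0.433063
t=6: π = [0.1240, 0.1200, 0.1674, 0.2000, 0.1913, 0.1973], E[r] = 0.3766, γ^t·E[r] = 0.044312, running G = 0.477374
t=7: π = [0.1240, 0.1200, 0.1674, 0.2000, 0.1913, 0.1973], E[r] = 0.3767, γ^t·E[r] = 0.031019, running G = 0.508393
t=8: π = [0.1240, 0.1200, 0.1674, 0.2000, 0.1913, 0.1973], E[r] = 0.3767, γ^t·E[r] = 0.021713, running G = 0.530106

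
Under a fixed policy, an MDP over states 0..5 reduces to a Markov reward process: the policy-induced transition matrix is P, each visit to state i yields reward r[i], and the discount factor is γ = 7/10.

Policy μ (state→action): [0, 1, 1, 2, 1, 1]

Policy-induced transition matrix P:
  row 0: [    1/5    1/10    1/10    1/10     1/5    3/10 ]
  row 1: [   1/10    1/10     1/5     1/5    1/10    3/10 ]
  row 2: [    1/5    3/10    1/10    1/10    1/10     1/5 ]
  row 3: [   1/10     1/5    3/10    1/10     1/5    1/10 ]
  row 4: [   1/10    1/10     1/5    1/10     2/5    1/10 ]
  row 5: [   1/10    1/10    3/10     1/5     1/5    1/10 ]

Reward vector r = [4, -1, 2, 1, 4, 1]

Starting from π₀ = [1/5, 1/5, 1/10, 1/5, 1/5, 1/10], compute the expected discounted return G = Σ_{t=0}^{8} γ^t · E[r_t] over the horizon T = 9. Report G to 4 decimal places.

t=0: π = [0.2000, 0.2000, 0.1000, 0.2000, 0.2000, 0.1000], E[r] = 1.9000, γ^t·E[r] = 1.900000, running G = 1.900000
t=1: π = [0.1300, 0.1400, 0.2000, 0.1300, 0.2100, 0.1900], E[r] = 1.9400, γ^t·E[r] = 1.358000, running G = 3.258000
t=2: π = [0.1330, 0.1530, 0.1990, 0.1330, 0.2080, 0.1740], E[r] = 1.9160, γ^t·E[r] = 0.938840, running G = 4.196840
t=3: π = [0.1332, 0.1531, 0.1975, 0.1327, 0.2064, 0.1771], E[r] = 1.9101, γ^t·E[r] = 0.655164, running G = 4.852004
t=4: π = [0.1331, 0.1528, 0.1979, 0.1330, 0.2062, 0.1770], E[r] = 1.9102, γ^t·E[r] = 0.458649, running G = 5.310653
t=5: π = [0.1331, 0.1529, 0.1979, 0.1330, 0.2062, 0.1770], E[r] = 1.9100, γ^t·E[r] = 0.321007, running G = 5.631660
t=6: π = [0.1331, 0.1529, 0.1979, 0.1330, 0.2062, 0.1770], E[r] = 1.9099, γ^t·E[r] = 0.224698, running G = 5.856358
t=7: π = [0.1331, 0.1529, 0.1979, 0.1330, 0.2062, 0.1770], E[r] = 1.9099, γ^t·E[r] = 0.157289, running G = 6.013647
t=8: π = [0.1331, 0.1529, 0.1979, 0.1330, 0.2062, 0.1770], E[r] = 1.9099, γ^t·E[r] = 0.110102, running G = 6.123749

G = 6.1237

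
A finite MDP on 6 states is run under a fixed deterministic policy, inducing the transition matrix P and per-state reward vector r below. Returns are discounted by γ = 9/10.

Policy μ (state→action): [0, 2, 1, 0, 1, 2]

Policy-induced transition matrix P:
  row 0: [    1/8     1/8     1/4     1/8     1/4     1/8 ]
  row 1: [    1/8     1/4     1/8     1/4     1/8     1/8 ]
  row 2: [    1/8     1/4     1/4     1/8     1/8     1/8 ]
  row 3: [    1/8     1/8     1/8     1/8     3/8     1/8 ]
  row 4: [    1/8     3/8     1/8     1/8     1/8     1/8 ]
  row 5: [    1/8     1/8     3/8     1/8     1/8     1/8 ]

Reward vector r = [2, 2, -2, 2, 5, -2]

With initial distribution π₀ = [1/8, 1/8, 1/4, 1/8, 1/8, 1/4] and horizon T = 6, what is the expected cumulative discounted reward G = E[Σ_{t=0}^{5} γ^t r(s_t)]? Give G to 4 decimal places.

t=0: π = [0.1250, 0.1250, 0.2500, 0.1250, 0.1250, 0.2500], E[r] = 0.3750, γ^t·E[r] = 0.375000, running G = 0.375000
t=1: π = [0.1250, 0.2031, 0.2344, 0.1406, 0.1719, 0.1250], E[r] = 1.0781, γ^t·E[r] = 0.970313, running G = 1.345313
t=2: π = [0.1250, 0.2227, 0.2012, 0.1504, 0.1758, 0.1250], E[r] = 1.2227, γ^t·E[r] = 0.990352, running G = 2.335664
t=3: π = [0.1250, 0.2219, 0.1970, 0.1528, 0.1782, 0.1250], E[r] = 1.2466, γ^t·E[r] = 0.908758, running G = 3.244422
t=4: π = [0.1250, 0.2219, 0.1965, 0.1527, 0.1788, 0.1250], E[r] = 1.2505, γ^t·E[r] = 0.820445, running G = 4.064868
t=5: π = [0.1250, 0.2220, 0.1964, 0.1527, 0.1788, 0.1250], E[r] = 1.2507, γ^t·E[r] = 0.738513, running G = 4.803381

G = 4.8034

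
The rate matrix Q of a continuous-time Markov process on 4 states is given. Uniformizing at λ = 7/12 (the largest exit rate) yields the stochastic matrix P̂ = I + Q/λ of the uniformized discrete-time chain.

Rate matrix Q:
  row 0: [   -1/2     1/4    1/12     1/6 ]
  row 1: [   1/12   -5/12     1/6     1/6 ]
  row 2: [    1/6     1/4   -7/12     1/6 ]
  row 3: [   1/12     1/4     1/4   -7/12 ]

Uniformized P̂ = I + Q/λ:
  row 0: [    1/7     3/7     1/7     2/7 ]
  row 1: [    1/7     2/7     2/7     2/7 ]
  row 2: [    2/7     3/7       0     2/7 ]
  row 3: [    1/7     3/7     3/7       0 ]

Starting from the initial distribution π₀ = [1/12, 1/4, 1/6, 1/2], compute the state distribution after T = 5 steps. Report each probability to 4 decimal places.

t=0: π = [0.0833, 0.2500, 0.1667, 0.5000]
t=1: π = [0.1667, 0.3929, 0.2976, 0.1429]
t=2: π = [0.1854, 0.3724, 0.1973, 0.2449]
t=3: π = [0.1710, 0.3754, 0.2379, 0.2157]
t=4: π = [0.1768, 0.3749, 0.2241, 0.2241]
t=5: π = [0.1749, 0.3750, 0.2284, 0.2217]

π = [0.1749, 0.3750, 0.2284, 0.2217]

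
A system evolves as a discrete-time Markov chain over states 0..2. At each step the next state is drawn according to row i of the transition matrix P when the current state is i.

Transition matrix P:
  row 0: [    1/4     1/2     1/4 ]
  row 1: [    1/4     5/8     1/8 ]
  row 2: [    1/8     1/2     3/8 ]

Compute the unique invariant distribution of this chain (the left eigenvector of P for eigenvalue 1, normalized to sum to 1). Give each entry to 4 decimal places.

Balance equations π_j = Σ_i π_i·P[i][j]:
  π_0 = 1/4·π_0 + 1/4·π_1 + 1/8·π_2
  π_1 = 1/2·π_0 + 5/8·π_1 + 1/2·π_2
  normalize: π_0 + π_1 + π_2 = 1
Solving the linear system gives exactly π = [11/49, 4/7, 10/49].

π = [0.2245, 0.5714, 0.2041]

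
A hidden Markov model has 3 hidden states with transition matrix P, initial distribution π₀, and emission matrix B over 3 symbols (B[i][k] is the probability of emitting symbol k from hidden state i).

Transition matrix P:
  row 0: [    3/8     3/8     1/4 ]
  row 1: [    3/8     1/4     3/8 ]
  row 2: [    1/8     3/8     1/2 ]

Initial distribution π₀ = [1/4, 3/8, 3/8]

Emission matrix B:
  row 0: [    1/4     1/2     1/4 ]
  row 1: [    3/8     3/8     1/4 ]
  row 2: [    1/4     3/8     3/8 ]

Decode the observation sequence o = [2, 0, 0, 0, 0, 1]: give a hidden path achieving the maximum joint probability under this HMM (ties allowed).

path = [2, 2, 2, 2, 1, 0]

t=0: δ = [6.250e-02, 9.375e-02, 1.406e-01]  (obs o_0=2)
t=1: δ = [8.789e-03, 1.978e-02, 1.758e-02]  ψ = [1, 2, 2]  (obs o_1=0)
t=2: δ = [1.854e-03, 2.472e-03, 2.197e-03]  ψ = [1, 2, 2]  (obs o_2=0)
t=3: δ = [2.317e-04, 3.090e-04, 2.747e-04]  ψ = [1, 2, 2]  (obs o_3=0)
t=4: δ = [2.897e-05, 3.862e-05, 3.433e-05]  ψ = [1, 2, 2]  (obs o_4=0)
t=5: δ = [7.242e-06, 4.828e-06, 6.437e-06]  ψ = [1, 2, 2]  (obs o_5=1)
backtrack: best end state = 0; path = [2, 2, 2, 2, 1, 0]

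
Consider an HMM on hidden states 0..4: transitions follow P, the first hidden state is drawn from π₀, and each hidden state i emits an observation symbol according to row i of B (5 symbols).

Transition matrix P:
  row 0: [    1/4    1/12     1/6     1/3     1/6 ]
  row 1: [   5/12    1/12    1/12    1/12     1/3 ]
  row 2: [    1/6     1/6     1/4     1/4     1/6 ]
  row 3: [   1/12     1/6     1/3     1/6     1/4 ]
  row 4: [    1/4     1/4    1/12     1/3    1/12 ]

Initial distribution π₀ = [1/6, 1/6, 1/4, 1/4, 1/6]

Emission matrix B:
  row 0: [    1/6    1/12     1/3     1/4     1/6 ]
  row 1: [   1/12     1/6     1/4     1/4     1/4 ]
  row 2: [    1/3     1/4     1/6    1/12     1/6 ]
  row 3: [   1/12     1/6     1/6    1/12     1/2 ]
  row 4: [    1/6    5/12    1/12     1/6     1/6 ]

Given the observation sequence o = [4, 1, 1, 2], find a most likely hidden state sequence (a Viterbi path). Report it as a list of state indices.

t=0: δ = [2.778e-02, 4.167e-02, 4.167e-02, 1.250e-01, 2.778e-02]  (obs o_0=4)
t=1: δ = [1.447e-03, 3.472e-03, 1.042e-02, 3.472e-03, 1.302e-02]  ψ = [1, 3, 3, 3, 3]  (obs o_1=1)
t=2: δ = [2.713e-04, 5.425e-04, 6.510e-04, 7.234e-04, 7.234e-04]  ψ = [4, 4, 2, 4, 2]  (obs o_2=1)
t=3: δ = [7.535e-05, 4.521e-05, 4.019e-05, 4.019e-05, 1.507e-05]  ψ = [1, 4, 3, 4, 1]  (obs o_3=2)
backtrack: best end state = 0; path = [3, 4, 1, 0]

path = [3, 4, 1, 0]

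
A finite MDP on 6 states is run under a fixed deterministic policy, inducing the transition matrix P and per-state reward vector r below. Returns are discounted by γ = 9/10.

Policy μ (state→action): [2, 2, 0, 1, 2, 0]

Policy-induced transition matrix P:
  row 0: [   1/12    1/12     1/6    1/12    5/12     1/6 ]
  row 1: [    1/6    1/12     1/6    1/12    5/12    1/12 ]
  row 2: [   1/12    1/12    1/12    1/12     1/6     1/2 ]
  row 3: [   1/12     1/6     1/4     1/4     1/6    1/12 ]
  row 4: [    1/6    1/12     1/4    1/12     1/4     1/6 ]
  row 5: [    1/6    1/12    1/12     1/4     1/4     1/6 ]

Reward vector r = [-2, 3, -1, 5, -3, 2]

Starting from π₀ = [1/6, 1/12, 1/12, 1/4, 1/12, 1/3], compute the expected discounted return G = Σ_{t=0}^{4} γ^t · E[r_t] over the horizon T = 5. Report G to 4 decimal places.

G = 2.2119

t=0: π = [0.1667, 0.0833, 0.0833, 0.2500, 0.0833, 0.3333], E[r] = 1.5000, γ^t·E[r] = 1.500000, running G = 1.500000
t=1: π = [0.1250, 0.1042, 0.1597, 0.1806, 0.2639, 0.1667], E[r] = 0.3472, γ^t·E[r] = 0.312500, running G = 1.812500
t=2: π = [0.1279, 0.0984, 0.1765, 0.1412, 0.2598, 0.1962], E[r] = 0.1817, γ^t·E[r] = 0.147188, running G = 1.959688
t=3: π = [0.1295, 0.0951, 0.1690, 0.1396, 0.2612, 0.2055], E[r] = 0.1824, γ^t·E[r] = 0.132961, running G = 2.092648
t=4: π = [0.1302, 0.0950, 0.1689, 0.1409, 0.2617, 0.2035], E[r] = 0.1817, γ^t·E[r] = 0.119225, running G = 2.211873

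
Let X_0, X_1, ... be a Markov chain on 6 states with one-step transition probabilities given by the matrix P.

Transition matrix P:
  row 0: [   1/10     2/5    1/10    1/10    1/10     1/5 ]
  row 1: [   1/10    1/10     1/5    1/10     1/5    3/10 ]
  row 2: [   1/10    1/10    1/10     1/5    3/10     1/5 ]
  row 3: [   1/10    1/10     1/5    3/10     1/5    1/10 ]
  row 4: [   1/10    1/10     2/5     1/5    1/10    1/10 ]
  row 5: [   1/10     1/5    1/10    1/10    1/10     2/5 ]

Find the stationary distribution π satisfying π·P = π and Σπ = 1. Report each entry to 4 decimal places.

π = [0.1000, 0.1527, 0.1828, 0.1689, 0.1687, 0.2269]

Balance equations π_j = Σ_i π_i·P[i][j]:
  π_0 = 1/10·π_0 + 1/10·π_1 + 1/10·π_2 + 1/10·π_3 + 1/10·π_4 + 1/10·π_5
  π_1 = 2/5·π_0 + 1/10·π_1 + 1/10·π_2 + 1/10·π_3 + 1/10·π_4 + 1/5·π_5
  π_2 = 1/10·π_0 + 1/5·π_1 + 1/10·π_2 + 1/5·π_3 + 2/5·π_4 + 1/10·π_5
  π_3 = 1/10·π_0 + 1/10·π_1 + 1/5·π_2 + 3/10·π_3 + 1/5·π_4 + 1/10·π_5
  π_4 = 1/10·π_0 + 1/5·π_1 + 3/10·π_2 + 1/5·π_3 + 1/10·π_4 + 1/10·π_5
  normalize: π_0 + π_1 + π_2 + π_3 + π_4 + π_5 = 1
Solving the linear system gives exactly π = [1/10, 6277/41110, 3757/20555, 1389/8222, 3468/20555, 9327/41110].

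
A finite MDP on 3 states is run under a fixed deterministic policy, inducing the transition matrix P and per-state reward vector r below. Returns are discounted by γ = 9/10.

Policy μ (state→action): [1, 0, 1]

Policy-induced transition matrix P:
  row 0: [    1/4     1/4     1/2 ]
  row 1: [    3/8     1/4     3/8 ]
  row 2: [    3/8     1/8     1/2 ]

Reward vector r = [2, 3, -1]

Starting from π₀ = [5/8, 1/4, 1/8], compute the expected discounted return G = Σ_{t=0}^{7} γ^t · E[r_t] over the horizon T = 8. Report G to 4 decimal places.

G = 5.5270

t=0: π = [0.6250, 0.2500, 0.1250], E[r] = 1.8750, γ^t·E[r] = 1.875000, running G = 1.875000
t=1: π = [0.2969, 0.2344, 0.4688], E[r] = 0.8281, γ^t·E[r] = 0.745313, running G = 2.620313
t=2: π = [0.3379, 0.1914, 0.4707], E[r] = 0.7793, γ^t·E[r] = 0.631230, running G = 3.251543
t=3: π = [0.3328, 0.1912, 0.4761], E[r] = 0.7629, γ^t·E[r] = 0.556183, running G = 3.807726
t=4: π = [0.3334, 0.1905, 0.4761], E[r] = 0.7622, γ^t·E[r] = 0.500064, running G = 4.307790
t=5: π = [0.3333, 0.1905, 0.4762], E[r] = 0.7619, γ^t·E[r] = 0.449907, running G = 4.757697
t=6: π = [0.3333, 0.1905, 0.4762], E[r] = 0.7619, γ^t·E[r] = 0.404910, running G = 5.162606
t=7: π = [0.3333, 0.1905, 0.4762], E[r] = 0.7619, γ^t·E[r] = 0.364417, running G = 5.527023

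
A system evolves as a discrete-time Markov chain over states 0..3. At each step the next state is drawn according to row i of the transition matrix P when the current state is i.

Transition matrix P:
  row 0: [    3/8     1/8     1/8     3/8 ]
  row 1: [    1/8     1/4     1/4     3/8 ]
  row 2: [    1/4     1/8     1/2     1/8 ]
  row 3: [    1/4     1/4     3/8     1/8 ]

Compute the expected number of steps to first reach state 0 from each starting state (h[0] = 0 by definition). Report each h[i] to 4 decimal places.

First-step conditioning: h[0] = 0; for i ≠ 0, h[i] = 1 + Σ_k P[i][k]·h[k].
  h[1] = 1 + 1/4·h[1] + 1/4·h[2] + 3/8·h[3]
  h[2] = 1 + 1/8·h[1] + 1/2·h[2] + 1/8·h[3]
  h[3] = 1 + 1/4·h[1] + 3/8·h[2] + 1/8·h[3]
Solving the 3×3 linear system over states ≠ 0 gives exactly h = [0, 496/99, 48/11, 40/9] (h[0] = 0 is the target).

h = [0.0000, 5.0101, 4.3636, 4.4444]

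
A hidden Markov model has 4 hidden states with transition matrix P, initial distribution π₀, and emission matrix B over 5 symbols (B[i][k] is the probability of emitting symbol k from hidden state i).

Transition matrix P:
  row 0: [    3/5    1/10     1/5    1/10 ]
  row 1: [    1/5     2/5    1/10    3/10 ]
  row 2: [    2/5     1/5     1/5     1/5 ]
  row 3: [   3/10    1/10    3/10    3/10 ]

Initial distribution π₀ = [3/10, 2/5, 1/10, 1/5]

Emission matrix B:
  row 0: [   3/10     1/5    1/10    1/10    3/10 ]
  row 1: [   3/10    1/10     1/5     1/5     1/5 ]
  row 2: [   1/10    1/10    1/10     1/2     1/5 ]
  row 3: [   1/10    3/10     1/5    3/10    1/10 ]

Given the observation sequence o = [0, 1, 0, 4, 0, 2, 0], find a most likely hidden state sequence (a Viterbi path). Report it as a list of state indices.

t=0: δ = [9.000e-02, 1.200e-01, 1.000e-02, 2.000e-02]  (obs o_0=0)
t=1: δ = [1.080e-02, 4.800e-03, 1.800e-03, 1.080e-02]  ψ = [0, 1, 0, 1]  (obs o_1=1)
t=2: δ = [1.944e-03, 5.760e-04, 3.240e-04, 3.240e-04]  ψ = [0, 1, 3, 3]  (obs o_2=0)
t=3: δ = [3.499e-04, 4.608e-05, 7.776e-05, 1.944e-05]  ψ = [0, 1, 0, 0]  (obs o_3=4)
t=4: δ = [6.299e-05, 1.050e-05, 6.998e-06, 3.499e-06]  ψ = [0, 0, 0, 0]  (obs o_4=0)
t=5: δ = [3.779e-06, 1.260e-06, 1.260e-06, 1.260e-06]  ψ = [0, 0, 0, 0]  (obs o_5=2)
t=6: δ = [6.802e-07, 1.512e-07, 7.558e-08, 3.779e-08]  ψ = [0, 1, 0, 0]  (obs o_6=0)
backtrack: best end state = 0; path = [0, 0, 0, 0, 0, 0, 0]

path = [0, 0, 0, 0, 0, 0, 0]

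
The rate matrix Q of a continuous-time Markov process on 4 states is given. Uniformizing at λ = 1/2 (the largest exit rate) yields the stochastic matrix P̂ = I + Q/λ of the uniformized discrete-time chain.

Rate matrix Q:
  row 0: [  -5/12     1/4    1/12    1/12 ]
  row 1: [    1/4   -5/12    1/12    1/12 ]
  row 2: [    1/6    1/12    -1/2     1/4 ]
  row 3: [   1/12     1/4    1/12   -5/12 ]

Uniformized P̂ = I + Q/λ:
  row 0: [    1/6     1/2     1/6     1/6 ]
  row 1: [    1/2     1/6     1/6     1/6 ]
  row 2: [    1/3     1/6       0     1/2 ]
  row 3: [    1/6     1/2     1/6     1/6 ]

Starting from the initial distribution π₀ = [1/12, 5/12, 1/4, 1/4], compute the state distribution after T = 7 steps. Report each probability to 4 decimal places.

t=0: π = [0.0833, 0.4167, 0.2500, 0.2500]
t=1: π = [0.3472, 0.2778, 0.1250, 0.2500]
t=2: π = [0.2801, 0.3657, 0.1458, 0.2083]
t=3: π = [0.3129, 0.3295, 0.1424, 0.2153]
t=4: π = [0.3002, 0.3427, 0.1429, 0.2141]
t=5: π = [0.3047, 0.3381, 0.1428, 0.2143]
t=6: π = [0.3032, 0.3397, 0.1429, 0.2143]
t=7: π = [0.3037, 0.3392, 0.1429, 0.2143]

π = [0.3037, 0.3392, 0.1429, 0.2143]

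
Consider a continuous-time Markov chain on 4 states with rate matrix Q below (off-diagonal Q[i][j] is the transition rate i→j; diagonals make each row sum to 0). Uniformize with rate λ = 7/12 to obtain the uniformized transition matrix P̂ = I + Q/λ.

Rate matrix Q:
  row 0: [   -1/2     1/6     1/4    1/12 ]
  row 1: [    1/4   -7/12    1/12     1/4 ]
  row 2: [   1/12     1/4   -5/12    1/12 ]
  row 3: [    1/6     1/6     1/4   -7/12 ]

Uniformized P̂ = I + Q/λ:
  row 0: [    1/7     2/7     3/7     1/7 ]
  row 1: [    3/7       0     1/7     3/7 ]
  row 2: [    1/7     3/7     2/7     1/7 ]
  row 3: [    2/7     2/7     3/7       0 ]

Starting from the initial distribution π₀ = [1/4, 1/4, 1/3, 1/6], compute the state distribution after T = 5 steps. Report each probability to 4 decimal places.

t=0: π = [0.2500, 0.2500, 0.3333, 0.1667]
t=1: π = [0.2381, 0.2619, 0.3095, 0.1905]
t=2: π = [0.2449, 0.2551, 0.3095, 0.1905]
t=3: π = [0.2430, 0.2570, 0.3115, 0.1885]
t=4: π = [0.2432, 0.2568, 0.3106, 0.1894]
t=5: π = [0.2433, 0.2567, 0.3108, 0.1892]

π = [0.2433, 0.2567, 0.3108, 0.1892]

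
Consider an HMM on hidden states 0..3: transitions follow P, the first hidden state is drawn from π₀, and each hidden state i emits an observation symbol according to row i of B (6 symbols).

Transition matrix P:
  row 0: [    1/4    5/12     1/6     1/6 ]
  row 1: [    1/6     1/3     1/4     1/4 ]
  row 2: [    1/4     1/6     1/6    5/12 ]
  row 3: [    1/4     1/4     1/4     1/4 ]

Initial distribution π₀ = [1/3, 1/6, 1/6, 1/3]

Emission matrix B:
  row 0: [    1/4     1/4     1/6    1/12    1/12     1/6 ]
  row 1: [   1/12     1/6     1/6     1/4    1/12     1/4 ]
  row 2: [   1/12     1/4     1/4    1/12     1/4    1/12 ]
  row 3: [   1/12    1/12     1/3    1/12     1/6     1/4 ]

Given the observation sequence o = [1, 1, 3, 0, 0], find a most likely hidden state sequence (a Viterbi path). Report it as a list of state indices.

path = [0, 0, 1, 0, 0]

t=0: δ = [8.333e-02, 2.778e-02, 4.167e-02, 2.778e-02]  (obs o_0=1)
t=1: δ = [5.208e-03, 5.787e-03, 3.472e-03, 1.447e-03]  ψ = [0, 0, 0, 2]  (obs o_1=1)
t=2: δ = [1.085e-04, 5.425e-04, 1.206e-04, 1.206e-04]  ψ = [0, 0, 1, 1]  (obs o_2=3)
t=3: δ = [2.261e-05, 1.507e-05, 1.130e-05, 1.130e-05]  ψ = [1, 1, 1, 1]  (obs o_3=0)
t=4: δ = [1.413e-06, 7.849e-07, 3.140e-07, 3.925e-07]  ψ = [0, 0, 0, 2]  (obs o_4=0)
backtrack: best end state = 0; path = [0, 0, 1, 0, 0]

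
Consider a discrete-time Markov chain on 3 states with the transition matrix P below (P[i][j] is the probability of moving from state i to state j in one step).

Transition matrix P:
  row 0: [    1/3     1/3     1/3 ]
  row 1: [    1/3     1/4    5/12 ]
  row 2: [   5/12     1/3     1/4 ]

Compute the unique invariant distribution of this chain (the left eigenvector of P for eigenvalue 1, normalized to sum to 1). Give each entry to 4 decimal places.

π = [0.3609, 0.3077, 0.3314]

Balance equations π_j = Σ_i π_i·P[i][j]:
  π_0 = 1/3·π_0 + 1/3·π_1 + 5/12·π_2
  π_1 = 1/3·π_0 + 1/4·π_1 + 1/3·π_2
  normalize: π_0 + π_1 + π_2 = 1
Solving the linear system gives exactly π = [61/169, 4/13, 56/169].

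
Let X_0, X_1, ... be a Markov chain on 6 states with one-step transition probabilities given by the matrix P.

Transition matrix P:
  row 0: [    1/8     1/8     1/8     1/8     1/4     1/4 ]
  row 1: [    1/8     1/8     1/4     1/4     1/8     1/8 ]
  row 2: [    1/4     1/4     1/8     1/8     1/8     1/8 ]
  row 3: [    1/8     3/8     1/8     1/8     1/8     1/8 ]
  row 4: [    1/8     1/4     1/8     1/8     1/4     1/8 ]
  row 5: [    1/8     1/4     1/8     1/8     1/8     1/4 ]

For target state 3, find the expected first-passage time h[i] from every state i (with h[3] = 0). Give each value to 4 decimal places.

First-step conditioning: h[3] = 0; for i ≠ 3, h[i] = 1 + Σ_k P[i][k]·h[k].
  h[0] = 1 + 1/8·h[0] + 1/8·h[1] + 1/8·h[2] + 1/4·h[4] + 1/4·h[5]
  h[1] = 1 + 1/8·h[0] + 1/8·h[1] + 1/4·h[2] + 1/8·h[4] + 1/8·h[5]
  h[2] = 1 + 1/4·h[0] + 1/4·h[1] + 1/8·h[2] + 1/8·h[4] + 1/8·h[5]
  h[4] = 1 + 1/8·h[0] + 1/4·h[1] + 1/8·h[2] + 1/4·h[4] + 1/8·h[5]
  h[5] = 1 + 1/8·h[0] + 1/4·h[1] + 1/8·h[2] + 1/8·h[4] + 1/4·h[5]
Solving the 5×5 linear system over states ≠ 3 gives exactly h = [195/29, 171/29, 578/87, 0, 577/87, 577/87] (h[3] = 0 is the target).

h = [6.7241, 5.8966, 6.6437, 0.0000, 6.6322, 6.6322]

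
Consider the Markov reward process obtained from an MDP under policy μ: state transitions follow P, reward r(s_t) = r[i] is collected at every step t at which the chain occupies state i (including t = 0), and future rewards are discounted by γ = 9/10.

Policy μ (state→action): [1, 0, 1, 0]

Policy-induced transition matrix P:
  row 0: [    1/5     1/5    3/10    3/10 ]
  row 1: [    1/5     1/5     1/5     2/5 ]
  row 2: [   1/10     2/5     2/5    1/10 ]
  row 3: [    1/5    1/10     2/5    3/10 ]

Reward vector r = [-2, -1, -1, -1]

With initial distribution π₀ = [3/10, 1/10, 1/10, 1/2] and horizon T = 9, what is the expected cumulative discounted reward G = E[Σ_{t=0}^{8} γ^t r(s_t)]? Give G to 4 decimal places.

t=0: π = [0.3000, 0.1000, 0.1000, 0.5000], E[r] = -1.3000, γ^t·E[r] = -1.300000, running G = -1.300000
t=1: π = [0.1900, 0.1700, 0.3500, 0.2900], E[r] = -1.1900, γ^t·E[r] = -1.071000, running G = -2.371000
t=2: π = [0.1650, 0.2410, 0.3470, 0.2470], E[r] = -1.1650, γ^t·E[r] = -0.943650, running G = -3.314650
t=3: π = [0.1653, 0.2447, 0.3353, 0.2547], E[r] = -1.1653, γ^t·E[r] = -0.849504, running G = -4.164154
t=4: π = [0.1665, 0.2416, 0.3345, 0.2574], E[r] = -1.1665, γ^t·E[r] = -0.765321, running G = -4.929475
t=5: π = [0.1665, 0.2412, 0.3350, 0.2573], E[r] = -1.1665, γ^t·E[r] = -0.688834, running G = -5.618309
t=6: π = [0.1665, 0.2413, 0.3351, 0.2571], E[r] = -1.1665, γ^t·E[r] = -0.619924, running G = -6.238233
t=7: π = [0.1665, 0.2413, 0.3351, 0.2571], E[r] = -1.1665, γ^t·E[r] = -0.557928, running G = -6.796161
t=8: π = [0.1665, 0.2413, 0.3351, 0.2571], E[r] = -1.1665, γ^t·E[r] = -0.502136, running G = -7.298297

G = -7.2983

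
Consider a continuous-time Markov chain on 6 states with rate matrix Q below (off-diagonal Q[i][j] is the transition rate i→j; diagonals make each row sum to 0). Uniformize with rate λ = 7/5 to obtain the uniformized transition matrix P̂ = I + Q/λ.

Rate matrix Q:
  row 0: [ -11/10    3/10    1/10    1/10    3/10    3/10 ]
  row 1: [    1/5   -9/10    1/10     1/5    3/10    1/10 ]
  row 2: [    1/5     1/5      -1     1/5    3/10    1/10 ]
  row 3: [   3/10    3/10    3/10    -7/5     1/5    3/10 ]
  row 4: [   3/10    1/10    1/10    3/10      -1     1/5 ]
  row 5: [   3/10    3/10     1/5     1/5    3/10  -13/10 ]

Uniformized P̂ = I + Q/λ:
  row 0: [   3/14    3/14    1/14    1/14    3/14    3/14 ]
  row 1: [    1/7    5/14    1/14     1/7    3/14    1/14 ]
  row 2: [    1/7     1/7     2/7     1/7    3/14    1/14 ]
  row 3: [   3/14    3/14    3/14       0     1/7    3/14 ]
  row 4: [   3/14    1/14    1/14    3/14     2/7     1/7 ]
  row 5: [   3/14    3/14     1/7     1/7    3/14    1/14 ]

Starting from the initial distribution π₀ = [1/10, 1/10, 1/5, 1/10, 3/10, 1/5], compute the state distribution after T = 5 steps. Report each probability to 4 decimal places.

π = [0.1908, 0.2026, 0.1261, 0.1269, 0.2210, 0.1326]

t=0: π = [0.1000, 0.1000, 0.2000, 0.1000, 0.3000, 0.2000]
t=1: π = [0.1929, 0.1714, 0.1429, 0.1429, 0.2286, 0.1214]
t=2: π = [0.1918, 0.1959, 0.1311, 0.1250, 0.2204, 0.1357]
t=3: π = [0.1909, 0.2014, 0.1271, 0.1270, 0.2211, 0.1324]
t=4: π = [0.1908, 0.2024, 0.1263, 0.1269, 0.2210, 0.1326]
t=5: π = [0.1908, 0.2026, 0.1261, 0.1269, 0.2210, 0.1326]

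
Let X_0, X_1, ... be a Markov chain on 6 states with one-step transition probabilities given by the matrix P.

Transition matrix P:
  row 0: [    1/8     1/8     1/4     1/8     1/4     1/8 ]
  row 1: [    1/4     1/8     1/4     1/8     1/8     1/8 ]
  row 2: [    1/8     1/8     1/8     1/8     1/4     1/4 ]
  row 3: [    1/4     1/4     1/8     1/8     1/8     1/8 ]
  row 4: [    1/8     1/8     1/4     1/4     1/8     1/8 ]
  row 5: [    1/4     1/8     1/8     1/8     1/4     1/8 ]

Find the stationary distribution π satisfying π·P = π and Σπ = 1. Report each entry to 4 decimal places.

π = [0.1801, 0.1436, 0.1892, 0.1487, 0.1897, 0.1486]

Balance equations π_j = Σ_i π_i·P[i][j]:
  π_0 = 1/8·π_0 + 1/4·π_1 + 1/8·π_2 + 1/4·π_3 + 1/8·π_4 + 1/4·π_5
  π_1 = 1/8·π_0 + 1/8·π_1 + 1/8·π_2 + 1/4·π_3 + 1/8·π_4 + 1/8·π_5
  π_2 = 1/4·π_0 + 1/4·π_1 + 1/8·π_2 + 1/8·π_3 + 1/4·π_4 + 1/8·π_5
  π_3 = 1/8·π_0 + 1/8·π_1 + 1/8·π_2 + 1/8·π_3 + 1/4·π_4 + 1/8·π_5
  π_4 = 1/4·π_0 + 1/8·π_1 + 1/4·π_2 + 1/8·π_3 + 1/8·π_4 + 1/4·π_5
  normalize: π_0 + π_1 + π_2 + π_3 + π_4 + π_5 = 1
Solving the linear system gives exactly π = [2564/14235, 28/195, 2693/14235, 29/195, 37/195, 2116/14235].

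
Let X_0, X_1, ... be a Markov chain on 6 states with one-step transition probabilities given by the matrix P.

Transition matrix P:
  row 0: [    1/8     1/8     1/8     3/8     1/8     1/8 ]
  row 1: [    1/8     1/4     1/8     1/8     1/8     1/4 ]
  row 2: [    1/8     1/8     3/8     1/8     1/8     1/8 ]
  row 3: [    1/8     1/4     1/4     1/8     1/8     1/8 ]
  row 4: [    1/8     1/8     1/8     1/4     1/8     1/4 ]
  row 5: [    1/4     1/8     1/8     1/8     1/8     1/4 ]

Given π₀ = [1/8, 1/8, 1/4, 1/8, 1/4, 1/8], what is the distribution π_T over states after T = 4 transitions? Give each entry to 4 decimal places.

π = [0.1481, 0.1682, 0.1964, 0.1776, 0.1250, 0.1847]

t=0: π = [0.1250, 0.1250, 0.2500, 0.1250, 0.2500, 0.1250]
t=1: π = [0.1406, 0.1563, 0.2031, 0.1875, 0.1250, 0.1875]
t=2: π = [0.1484, 0.1680, 0.1992, 0.1758, 0.1250, 0.1836]
t=3: π = [0.1479, 0.1680, 0.1968, 0.1777, 0.1250, 0.1846]
t=4: π = [0.1481, 0.1682, 0.1964, 0.1776, 0.1250, 0.1847]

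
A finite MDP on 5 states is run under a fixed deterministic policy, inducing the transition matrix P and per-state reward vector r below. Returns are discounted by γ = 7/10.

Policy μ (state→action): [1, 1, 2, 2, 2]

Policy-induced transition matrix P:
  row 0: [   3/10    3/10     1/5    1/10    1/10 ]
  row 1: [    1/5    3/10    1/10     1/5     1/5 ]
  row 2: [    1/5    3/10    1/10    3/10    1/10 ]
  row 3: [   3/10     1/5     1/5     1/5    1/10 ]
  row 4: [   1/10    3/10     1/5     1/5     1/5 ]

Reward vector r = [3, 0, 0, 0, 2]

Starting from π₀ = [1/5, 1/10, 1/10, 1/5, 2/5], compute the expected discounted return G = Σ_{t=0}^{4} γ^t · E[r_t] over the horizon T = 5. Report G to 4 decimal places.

G = 3.0640

t=0: π = [0.2000, 0.1000, 0.1000, 0.2000, 0.4000], E[r] = 1.4000, γ^t·E[r] = 1.400000, running G = 1.400000
t=1: π = [0.2000, 0.2800, 0.1800, 0.1900, 0.1500], E[r] = 0.9000, γ^t·E[r] = 0.630000, running G = 2.030000
t=2: π = [0.2240, 0.2810, 0.1540, 0.1980, 0.1430], E[r] = 0.9580, γ^t·E[r] = 0.469420, running G = 2.499420
t=3: π = [0.2279, 0.2802, 0.1565, 0.1930, 0.1424], E[r] = 0.9685, γ^t·E[r] = 0.332196, running G = 2.831616
t=4: π = [0.2279, 0.2807, 0.1563, 0.1929, 0.1423], E[r] = 0.9681, γ^t·E[r] = 0.232434, running G = 3.064049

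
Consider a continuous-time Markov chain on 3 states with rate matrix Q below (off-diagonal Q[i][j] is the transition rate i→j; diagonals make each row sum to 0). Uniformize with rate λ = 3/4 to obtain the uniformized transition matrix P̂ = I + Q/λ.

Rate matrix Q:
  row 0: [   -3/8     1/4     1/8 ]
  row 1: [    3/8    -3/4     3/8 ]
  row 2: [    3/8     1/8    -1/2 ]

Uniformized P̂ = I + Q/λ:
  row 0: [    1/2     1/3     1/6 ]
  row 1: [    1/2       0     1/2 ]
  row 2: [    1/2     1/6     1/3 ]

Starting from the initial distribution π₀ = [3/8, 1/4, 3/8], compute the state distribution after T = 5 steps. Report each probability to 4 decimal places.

π = [0.5000, 0.2143, 0.2857]

t=0: π = [0.3750, 0.2500, 0.3750]
t=1: π = [0.5000, 0.1875, 0.3125]
t=2: π = [0.5000, 0.2188, 0.2813]
t=3: π = [0.5000, 0.2135, 0.2865]
t=4: π = [0.5000, 0.2144, 0.2856]
t=5: π = [0.5000, 0.2143, 0.2857]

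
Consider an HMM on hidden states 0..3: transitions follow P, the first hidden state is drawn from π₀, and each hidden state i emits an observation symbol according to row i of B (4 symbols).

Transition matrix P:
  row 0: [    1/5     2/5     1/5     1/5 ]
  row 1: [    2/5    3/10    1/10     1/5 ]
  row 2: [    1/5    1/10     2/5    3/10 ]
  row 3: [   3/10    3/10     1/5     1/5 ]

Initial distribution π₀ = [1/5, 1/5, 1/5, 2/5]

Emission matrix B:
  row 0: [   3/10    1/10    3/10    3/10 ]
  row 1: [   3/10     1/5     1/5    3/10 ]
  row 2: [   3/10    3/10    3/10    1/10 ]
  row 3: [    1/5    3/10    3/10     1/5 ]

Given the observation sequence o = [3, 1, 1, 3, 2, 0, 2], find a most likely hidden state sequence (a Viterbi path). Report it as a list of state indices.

path = [3, 2, 3, 1, 0, 1, 0]

t=0: δ = [6.000e-02, 6.000e-02, 2.000e-02, 8.000e-02]  (obs o_0=3)
t=1: δ = [2.400e-03, 4.800e-03, 4.800e-03, 4.800e-03]  ψ = [1, 0, 3, 3]  (obs o_1=1)
t=2: δ = [1.920e-04, 2.880e-04, 5.760e-04, 4.320e-04]  ψ = [1, 1, 2, 2]  (obs o_2=1)
t=3: δ = [3.888e-05, 3.888e-05, 2.304e-05, 3.456e-05]  ψ = [3, 3, 2, 2]  (obs o_3=3)
t=4: δ = [4.666e-06, 3.110e-06, 2.765e-06, 2.333e-06]  ψ = [1, 0, 2, 0]  (obs o_4=2)
t=5: δ = [3.732e-07, 5.599e-07, 3.318e-07, 1.866e-07]  ψ = [1, 0, 2, 0]  (obs o_5=0)
t=6: δ = [6.718e-08, 3.359e-08, 3.981e-08, 3.359e-08]  ψ = [1, 1, 2, 1]  (obs o_6=2)
backtrack: best end state = 0; path = [3, 2, 3, 1, 0, 1, 0]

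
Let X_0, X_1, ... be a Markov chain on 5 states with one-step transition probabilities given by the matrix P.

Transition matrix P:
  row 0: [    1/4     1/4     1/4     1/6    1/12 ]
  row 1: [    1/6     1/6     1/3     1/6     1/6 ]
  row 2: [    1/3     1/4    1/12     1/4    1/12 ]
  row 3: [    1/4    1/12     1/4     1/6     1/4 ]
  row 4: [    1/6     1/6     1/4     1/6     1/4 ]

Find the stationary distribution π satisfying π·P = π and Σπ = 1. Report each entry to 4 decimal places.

Balance equations π_j = Σ_i π_i·P[i][j]:
  π_0 = 1/4·π_0 + 1/6·π_1 + 1/3·π_2 + 1/4·π_3 + 1/6·π_4
  π_1 = 1/4·π_0 + 1/6·π_1 + 1/4·π_2 + 1/12·π_3 + 1/6·π_4
  π_2 = 1/4·π_0 + 1/3·π_1 + 1/12·π_2 + 1/4·π_3 + 1/4·π_4
  π_3 = 1/6·π_0 + 1/6·π_1 + 1/4·π_2 + 1/6·π_3 + 1/6·π_4
  normalize: π_0 + π_1 + π_2 + π_3 + π_4 = 1
Solving the linear system gives exactly π = [529/2203, 419/2203, 502/2203, 409/2203, 344/2203].

π = [0.2401, 0.1902, 0.2279, 0.1857, 0.1562]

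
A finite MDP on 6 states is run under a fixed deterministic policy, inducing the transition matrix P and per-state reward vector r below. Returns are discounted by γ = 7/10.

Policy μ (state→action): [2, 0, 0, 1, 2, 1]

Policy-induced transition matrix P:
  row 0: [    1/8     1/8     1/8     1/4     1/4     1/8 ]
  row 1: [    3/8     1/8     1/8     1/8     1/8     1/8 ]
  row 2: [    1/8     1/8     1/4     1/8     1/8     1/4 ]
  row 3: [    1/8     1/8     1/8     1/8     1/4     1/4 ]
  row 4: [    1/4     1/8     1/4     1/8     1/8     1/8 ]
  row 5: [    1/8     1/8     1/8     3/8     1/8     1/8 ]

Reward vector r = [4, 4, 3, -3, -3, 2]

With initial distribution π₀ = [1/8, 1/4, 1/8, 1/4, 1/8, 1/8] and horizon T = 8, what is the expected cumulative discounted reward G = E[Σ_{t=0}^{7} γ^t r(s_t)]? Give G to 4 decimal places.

G = 3.1522

t=0: π = [0.1250, 0.2500, 0.1250, 0.2500, 0.1250, 0.1250], E[r] = 1.0000, γ^t·E[r] = 1.000000, running G = 1.000000
t=1: π = [0.2031, 0.1250, 0.1563, 0.1719, 0.1719, 0.1719], E[r] = 1.0938, γ^t·E[r] = 0.765625, running G = 1.765625
t=2: π = [0.1777, 0.1250, 0.1660, 0.1934, 0.1719, 0.1660], E[r] = 0.9453, γ^t·E[r] = 0.463203, running G = 2.228828
t=3: π = [0.1777, 0.1250, 0.1672, 0.1887, 0.1714, 0.1699], E[r] = 0.9722, γ^t·E[r] = 0.333454, running G = 2.562282
t=4: π = [0.1777, 0.1250, 0.1673, 0.1897, 0.1708, 0.1695], E[r] = 0.9702, γ^t·E[r] = 0.232934, running G = 2.795216
t=5: π = [0.1776, 0.1250, 0.1673, 0.1896, 0.1709, 0.1696], E[r] = 0.9699, γ^t·E[r] = 0.163019, running G = 2.958235
t=6: π = [0.1776, 0.1250, 0.1673, 0.1896, 0.1709, 0.1696], E[r] = 0.9700, γ^t·E[r] = 0.114117, running G = 3.072352
t=7: π = [0.1776, 0.1250, 0.1673, 0.1896, 0.1709, 0.1696], E[r] = 0.9700, γ^t·E[r] = 0.079881, running G = 3.152233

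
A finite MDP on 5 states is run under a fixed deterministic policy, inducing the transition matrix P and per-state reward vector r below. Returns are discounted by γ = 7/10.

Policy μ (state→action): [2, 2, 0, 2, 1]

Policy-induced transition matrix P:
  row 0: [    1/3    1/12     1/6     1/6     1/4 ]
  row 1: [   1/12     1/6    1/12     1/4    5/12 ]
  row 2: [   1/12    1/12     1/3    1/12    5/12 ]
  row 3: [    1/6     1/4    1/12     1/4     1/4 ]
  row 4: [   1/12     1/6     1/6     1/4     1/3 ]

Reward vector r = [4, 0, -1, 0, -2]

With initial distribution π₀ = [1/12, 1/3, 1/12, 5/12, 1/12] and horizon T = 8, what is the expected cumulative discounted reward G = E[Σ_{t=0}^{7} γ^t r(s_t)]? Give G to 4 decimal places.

G = -0.4629

t=0: π = [0.0833, 0.3333, 0.0833, 0.4167, 0.0833], E[r] = 0.0833, γ^t·E[r] = 0.083333, running G = 0.083333
t=1: π = [0.1389, 0.1875, 0.1181, 0.2292, 0.3264], E[r] = -0.2153, γ^t·E[r] = -0.150694, running G = -0.067361
t=2: π = [0.1372, 0.1644, 0.1516, 0.2188, 0.3281], E[r] = -0.2593, γ^t·E[r] = -0.127037, running G = -0.194398
t=3: π = [0.1359, 0.1608, 0.1600, 0.2133, 0.3300], E[r] = -0.2766, γ^t·E[r] = -0.094881, running G = -0.289279
t=4: π = [0.1351, 0.1598, 0.1622, 0.2120, 0.3310], E[r] = -0.2838, γ^t·E[r] = -0.068146, running G = -0.357425
t=5: π = [0.1348, 0.1596, 0.1627, 0.2117, 0.3312], E[r] = -0.2861, γ^t·E[r] = -0.048087, running G = -0.405512
t=6: π = [0.1347, 0.1595, 0.1628, 0.2117, 0.3313], E[r] = -0.2868, γ^t·E[r] = -0.033742, running G = -0.439253
t=7: π = [0.1346, 0.1595, 0.1629, 0.2116, 0.3313], E[r] = -0.2870, γ^t·E[r] = -0.023636, running G = -0.462889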